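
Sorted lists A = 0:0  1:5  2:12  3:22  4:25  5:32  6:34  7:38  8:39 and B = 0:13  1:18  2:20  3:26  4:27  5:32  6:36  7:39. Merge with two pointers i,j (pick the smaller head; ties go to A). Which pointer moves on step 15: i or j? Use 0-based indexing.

i=0 j=0: A[i]=0<=B[j]=13 take 0, i++
i=1 j=0: A[i]=5<=B[j]=13 take 5, i++
i=2 j=0: A[i]=12<=B[j]=13 take 12, i++
i=3 j=0: A[i]=22>B[j]=13 take 13, j++
i=3 j=1: A[i]=22>B[j]=18 take 18, j++
i=3 j=2: A[i]=22>B[j]=20 take 20, j++
i=3 j=3: A[i]=22<=B[j]=26 take 22, i++
i=4 j=3: A[i]=25<=B[j]=26 take 25, i++
i=5 j=3: A[i]=32>B[j]=26 take 26, j++
i=5 j=4: A[i]=32>B[j]=27 take 27, j++
i=5 j=5: A[i]=32<=B[j]=32 take 32, i++
i=6 j=5: A[i]=34>B[j]=32 take 32, j++
i=6 j=6: A[i]=34<=B[j]=36 take 34, i++
i=7 j=6: A[i]=38>B[j]=36 take 36, j++
i=7 j=7: A[i]=38<=B[j]=39 take 38, i++

i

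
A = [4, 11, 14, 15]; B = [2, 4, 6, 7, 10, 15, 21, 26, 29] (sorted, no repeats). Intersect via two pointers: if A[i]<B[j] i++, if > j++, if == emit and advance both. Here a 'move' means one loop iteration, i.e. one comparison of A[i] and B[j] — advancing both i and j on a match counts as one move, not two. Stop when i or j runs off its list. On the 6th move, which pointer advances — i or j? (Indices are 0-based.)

i

i=0 j=0: 4>2, j++
i=0 j=1: 4==4 emit, i++,j++
i=1 j=2: 11>6, j++
i=1 j=3: 11>7, j++
i=1 j=4: 11>10, j++
i=1 j=5: 11<15, i++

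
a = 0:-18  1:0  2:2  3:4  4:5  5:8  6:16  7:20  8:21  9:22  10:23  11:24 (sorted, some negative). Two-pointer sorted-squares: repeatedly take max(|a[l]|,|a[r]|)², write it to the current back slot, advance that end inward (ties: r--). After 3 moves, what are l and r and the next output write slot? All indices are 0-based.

l=0, r=8, next write slot=8

l=0 r=11: |-18|<=|24| out[11]=576, r--
l=0 r=10: |-18|<=|23| out[10]=529, r--
l=0 r=9: |-18|<=|22| out[9]=484, r--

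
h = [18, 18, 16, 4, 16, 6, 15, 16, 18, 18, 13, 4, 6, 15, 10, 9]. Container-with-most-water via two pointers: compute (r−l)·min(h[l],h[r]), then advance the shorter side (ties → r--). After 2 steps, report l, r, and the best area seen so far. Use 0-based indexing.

l=0 r=15: min(18,9)*15=135 best=135 *, r--
l=0 r=14: min(18,10)*14=140 best=140 *, r--

l=0, r=13, best area=140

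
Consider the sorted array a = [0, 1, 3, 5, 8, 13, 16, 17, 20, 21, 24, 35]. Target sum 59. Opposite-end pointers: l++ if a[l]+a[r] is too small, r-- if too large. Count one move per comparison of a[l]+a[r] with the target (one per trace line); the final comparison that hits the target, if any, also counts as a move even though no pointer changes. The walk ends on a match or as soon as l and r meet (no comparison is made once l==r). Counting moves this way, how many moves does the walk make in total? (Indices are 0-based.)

11 moves

[0,11] 0+35=35 <59 → l++
[1,11] 1+35=36 <59 → l++
[2,11] 3+35=38 <59 → l++
[3,11] 5+35=40 <59 → l++
[4,11] 8+35=43 <59 → l++
[5,11] 13+35=48 <59 → l++
[6,11] 16+35=51 <59 → l++
[7,11] 17+35=52 <59 → l++
[8,11] 20+35=55 <59 → l++
[9,11] 21+35=56 <59 → l++
[10,11] 24+35=59 → found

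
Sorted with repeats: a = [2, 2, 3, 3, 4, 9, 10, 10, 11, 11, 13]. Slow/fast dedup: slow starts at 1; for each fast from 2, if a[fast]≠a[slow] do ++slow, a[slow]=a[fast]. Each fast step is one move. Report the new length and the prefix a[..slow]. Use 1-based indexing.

slow=1 fast=2: a[fast]=2=a[slow] dup, fast++
slow=1 fast=3: a[fast]=3≠a[slow]=2 write a[2]=3, slow++,fast++
slow=2 fast=4: a[fast]=3=a[slow] dup, fast++
slow=2 fast=5: a[fast]=4≠a[slow]=3 write a[3]=4, slow++,fast++
slow=3 fast=6: a[fast]=9≠a[slow]=4 write a[4]=9, slow++,fast++
slow=4 fast=7: a[fast]=10≠a[slow]=9 write a[5]=10, slow++,fast++
slow=5 fast=8: a[fast]=10=a[slow] dup, fast++
slow=5 fast=9: a[fast]=11≠a[slow]=10 write a[6]=11, slow++,fast++
slow=6 fast=10: a[fast]=11=a[slow] dup, fast++
slow=6 fast=11: a[fast]=13≠a[slow]=11 write a[7]=13, slow++,fast++

length 7; prefix = [2, 3, 4, 9, 10, 11, 13]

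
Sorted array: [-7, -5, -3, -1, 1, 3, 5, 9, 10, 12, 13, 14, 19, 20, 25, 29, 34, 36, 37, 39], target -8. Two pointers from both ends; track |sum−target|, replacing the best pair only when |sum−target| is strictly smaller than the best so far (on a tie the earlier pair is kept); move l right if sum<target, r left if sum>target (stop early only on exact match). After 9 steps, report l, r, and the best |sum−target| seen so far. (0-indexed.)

l=0, r=10, best |Δ|=15

l=0 r=19: -7+39=32 d=40 *, r--
l=0 r=18: -7+37=30 d=38 *, r--
l=0 r=17: -7+36=29 d=37 *, r--
l=0 r=16: -7+34=27 d=35 *, r--
l=0 r=15: -7+29=22 d=30 *, r--
l=0 r=14: -7+25=18 d=26 *, r--
l=0 r=13: -7+20=13 d=21 *, r--
l=0 r=12: -7+19=12 d=20 *, r--
l=0 r=11: -7+14=7 d=15 *, r--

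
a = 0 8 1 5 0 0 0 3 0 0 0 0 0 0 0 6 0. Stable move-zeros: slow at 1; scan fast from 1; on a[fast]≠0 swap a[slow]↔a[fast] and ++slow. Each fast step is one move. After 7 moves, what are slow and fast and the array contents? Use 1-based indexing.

slow=1 fast=1: a[fast]=0, fast++
slow=1 fast=2: a[fast]=8≠0 swap→a[1]=8, slow++,fast++
slow=2 fast=3: a[fast]=1≠0 swap→a[2]=1, slow++,fast++
slow=3 fast=4: a[fast]=5≠0 swap→a[3]=5, slow++,fast++
slow=4 fast=5: a[fast]=0, fast++
slow=4 fast=6: a[fast]=0, fast++
slow=4 fast=7: a[fast]=0, fast++

slow=4, fast=8, a=[8, 1, 5, 0, 0, 0, 0, 3, 0, 0, 0, 0, 0, 0, 0, 6, 0]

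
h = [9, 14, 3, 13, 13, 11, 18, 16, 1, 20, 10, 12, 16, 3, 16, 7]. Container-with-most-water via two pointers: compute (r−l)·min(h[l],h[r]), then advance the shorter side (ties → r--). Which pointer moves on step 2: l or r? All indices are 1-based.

l

l=1 r=16: min(9,7)*15=105 best=105 *, r--
l=1 r=15: min(9,16)*14=126 best=126 *, l++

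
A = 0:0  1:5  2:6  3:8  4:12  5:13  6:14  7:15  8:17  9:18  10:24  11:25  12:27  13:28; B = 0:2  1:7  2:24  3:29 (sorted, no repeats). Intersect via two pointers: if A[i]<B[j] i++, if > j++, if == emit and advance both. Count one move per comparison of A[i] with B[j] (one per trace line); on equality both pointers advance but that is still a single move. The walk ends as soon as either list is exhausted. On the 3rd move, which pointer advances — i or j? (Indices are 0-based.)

i

[i=0,j=0] 0<2 → i++
[i=1,j=0] 5>2 → j++
[i=1,j=1] 5<7 → i++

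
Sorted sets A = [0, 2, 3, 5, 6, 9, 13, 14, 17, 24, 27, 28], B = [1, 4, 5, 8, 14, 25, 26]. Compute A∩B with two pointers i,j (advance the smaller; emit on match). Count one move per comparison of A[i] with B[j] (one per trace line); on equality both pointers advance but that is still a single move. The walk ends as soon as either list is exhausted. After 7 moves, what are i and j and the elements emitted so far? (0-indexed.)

i=0 j=0: 0<1, i++
i=1 j=0: 2>1, j++
i=1 j=1: 2<4, i++
i=2 j=1: 3<4, i++
i=3 j=1: 5>4, j++
i=3 j=2: 5==5 emit, i++,j++
i=4 j=3: 6<8, i++

i=5, j=3, emitted=[5]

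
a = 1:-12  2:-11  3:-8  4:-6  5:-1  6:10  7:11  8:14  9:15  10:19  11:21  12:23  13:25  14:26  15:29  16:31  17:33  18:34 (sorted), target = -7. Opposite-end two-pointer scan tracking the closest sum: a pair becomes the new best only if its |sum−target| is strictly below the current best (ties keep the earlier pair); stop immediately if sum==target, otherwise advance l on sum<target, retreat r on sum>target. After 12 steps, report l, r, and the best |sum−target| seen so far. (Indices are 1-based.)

l=1, r=6, best |Δ|=6

l=1 r=18: -12+34=22 d=29 *, r--
l=1 r=17: -12+33=21 d=28 *, r--
l=1 r=16: -12+31=19 d=26 *, r--
l=1 r=15: -12+29=17 d=24 *, r--
l=1 r=14: -12+26=14 d=21 *, r--
l=1 r=13: -12+25=13 d=20 *, r--
l=1 r=12: -12+23=11 d=18 *, r--
l=1 r=11: -12+21=9 d=16 *, r--
l=1 r=10: -12+19=7 d=14 *, r--
l=1 r=9: -12+15=3 d=10 *, r--
l=1 r=8: -12+14=2 d=9 *, r--
l=1 r=7: -12+11=-1 d=6 *, r--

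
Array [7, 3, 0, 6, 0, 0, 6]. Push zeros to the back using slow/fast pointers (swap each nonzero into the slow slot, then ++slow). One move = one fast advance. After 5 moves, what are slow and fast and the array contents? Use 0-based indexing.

(s=0,f=0) a[fast]=7≠0 swap→a[0]=7 → slow++,fast++
(s=1,f=1) a[fast]=3≠0 swap→a[1]=3 → slow++,fast++
(s=2,f=2) a[fast]=0 → fast++
(s=2,f=3) a[fast]=6≠0 swap→a[2]=6 → slow++,fast++
(s=3,f=4) a[fast]=0 → fast++

slow=3, fast=5, a=[7, 3, 6, 0, 0, 0, 6]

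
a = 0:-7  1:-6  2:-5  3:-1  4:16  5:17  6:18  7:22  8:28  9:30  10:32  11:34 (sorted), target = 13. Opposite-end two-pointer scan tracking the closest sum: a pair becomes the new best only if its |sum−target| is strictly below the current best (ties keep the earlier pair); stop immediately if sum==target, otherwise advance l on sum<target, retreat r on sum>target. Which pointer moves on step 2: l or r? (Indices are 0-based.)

l=0 r=11: -7+34=27 d=14 *, r--
l=0 r=10: -7+32=25 d=12 *, r--

r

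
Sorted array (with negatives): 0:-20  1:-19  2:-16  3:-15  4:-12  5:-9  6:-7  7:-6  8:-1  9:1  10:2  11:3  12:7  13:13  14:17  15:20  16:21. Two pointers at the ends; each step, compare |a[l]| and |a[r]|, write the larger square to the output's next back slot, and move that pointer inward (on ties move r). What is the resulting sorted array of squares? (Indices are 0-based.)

l=0 r=16: |-20|<=|21| out[16]=441, r--
l=0 r=15: |-20|<=|20| out[15]=400, r--
l=0 r=14: |-20|>|17| out[14]=400, l++
l=1 r=14: |-19|>|17| out[13]=361, l++
l=2 r=14: |-16|<=|17| out[12]=289, r--
l=2 r=13: |-16|>|13| out[11]=256, l++
l=3 r=13: |-15|>|13| out[10]=225, l++
l=4 r=13: |-12|<=|13| out[9]=169, r--
l=4 r=12: |-12|>|7| out[8]=144, l++
l=5 r=12: |-9|>|7| out[7]=81, l++
l=6 r=12: |-7|<=|7| out[6]=49, r--
l=6 r=11: |-7|>|3| out[5]=49, l++
l=7 r=11: |-6|>|3| out[4]=36, l++
l=8 r=11: |-1|<=|3| out[3]=9, r--
l=8 r=10: |-1|<=|2| out[2]=4, r--
l=8 r=9: |-1|<=|1| out[1]=1, r--
l=8 r=8: |-1|<=|-1| out[0]=1, r--

[1, 1, 4, 9, 36, 49, 49, 81, 144, 169, 225, 256, 289, 361, 400, 400, 441]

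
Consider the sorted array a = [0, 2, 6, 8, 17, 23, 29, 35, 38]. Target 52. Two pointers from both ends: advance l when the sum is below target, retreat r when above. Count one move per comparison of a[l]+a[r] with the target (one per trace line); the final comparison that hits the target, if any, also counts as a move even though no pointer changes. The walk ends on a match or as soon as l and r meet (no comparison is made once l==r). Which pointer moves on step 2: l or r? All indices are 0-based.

l

[0,8] 0+38=38 <52 → l++
[1,8] 2+38=40 <52 → l++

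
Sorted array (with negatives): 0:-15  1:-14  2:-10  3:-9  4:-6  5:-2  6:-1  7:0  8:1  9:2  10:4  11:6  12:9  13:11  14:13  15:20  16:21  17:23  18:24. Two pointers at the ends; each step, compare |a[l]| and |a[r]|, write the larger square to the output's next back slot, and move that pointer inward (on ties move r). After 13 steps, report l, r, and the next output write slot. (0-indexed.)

l=0 r=18: |-15|<=|24| out[18]=576, r--
l=0 r=17: |-15|<=|23| out[17]=529, r--
l=0 r=16: |-15|<=|21| out[16]=441, r--
l=0 r=15: |-15|<=|20| out[15]=400, r--
l=0 r=14: |-15|>|13| out[14]=225, l++
l=1 r=14: |-14|>|13| out[13]=196, l++
l=2 r=14: |-10|<=|13| out[12]=169, r--
l=2 r=13: |-10|<=|11| out[11]=121, r--
l=2 r=12: |-10|>|9| out[10]=100, l++
l=3 r=12: |-9|<=|9| out[9]=81, r--
l=3 r=11: |-9|>|6| out[8]=81, l++
l=4 r=11: |-6|<=|6| out[7]=36, r--
l=4 r=10: |-6|>|4| out[6]=36, l++

l=5, r=10, next write slot=5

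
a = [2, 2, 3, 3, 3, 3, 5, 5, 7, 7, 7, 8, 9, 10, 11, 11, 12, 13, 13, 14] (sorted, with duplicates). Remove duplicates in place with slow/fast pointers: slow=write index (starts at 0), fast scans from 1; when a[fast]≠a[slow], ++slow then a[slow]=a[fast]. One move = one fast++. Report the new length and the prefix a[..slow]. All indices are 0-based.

slow=0 fast=1: a[fast]=2=a[slow] dup, fast++
slow=0 fast=2: a[fast]=3≠a[slow]=2 write a[1]=3, slow++,fast++
slow=1 fast=3: a[fast]=3=a[slow] dup, fast++
slow=1 fast=4: a[fast]=3=a[slow] dup, fast++
slow=1 fast=5: a[fast]=3=a[slow] dup, fast++
slow=1 fast=6: a[fast]=5≠a[slow]=3 write a[2]=5, slow++,fast++
slow=2 fast=7: a[fast]=5=a[slow] dup, fast++
slow=2 fast=8: a[fast]=7≠a[slow]=5 write a[3]=7, slow++,fast++
slow=3 fast=9: a[fast]=7=a[slow] dup, fast++
slow=3 fast=10: a[fast]=7=a[slow] dup, fast++
slow=3 fast=11: a[fast]=8≠a[slow]=7 write a[4]=8, slow++,fast++
slow=4 fast=12: a[fast]=9≠a[slow]=8 write a[5]=9, slow++,fast++
slow=5 fast=13: a[fast]=10≠a[slow]=9 write a[6]=10, slow++,fast++
slow=6 fast=14: a[fast]=11≠a[slow]=10 write a[7]=11, slow++,fast++
slow=7 fast=15: a[fast]=11=a[slow] dup, fast++
slow=7 fast=16: a[fast]=12≠a[slow]=11 write a[8]=12, slow++,fast++
slow=8 fast=17: a[fast]=13≠a[slow]=12 write a[9]=13, slow++,fast++
slow=9 fast=18: a[fast]=13=a[slow] dup, fast++
slow=9 fast=19: a[fast]=14≠a[slow]=13 write a[10]=14, slow++,fast++

length 11; prefix = [2, 3, 5, 7, 8, 9, 10, 11, 12, 13, 14]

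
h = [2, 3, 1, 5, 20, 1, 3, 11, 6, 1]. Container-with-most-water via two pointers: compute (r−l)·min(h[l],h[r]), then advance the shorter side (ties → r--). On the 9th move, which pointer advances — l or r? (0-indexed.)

[0,9] min(2,1)*9=9 best=9 * → r--
[0,8] min(2,6)*8=16 best=16 * → l++
[1,8] min(3,6)*7=21 best=21 * → l++
[2,8] min(1,6)*6=6 best=21 → l++
[3,8] min(5,6)*5=25 best=25 * → l++
[4,8] min(20,6)*4=24 best=25 → r--
[4,7] min(20,11)*3=33 best=33 * → r--
[4,6] min(20,3)*2=6 best=33 → r--
[4,5] min(20,1)*1=1 best=33 → r--

r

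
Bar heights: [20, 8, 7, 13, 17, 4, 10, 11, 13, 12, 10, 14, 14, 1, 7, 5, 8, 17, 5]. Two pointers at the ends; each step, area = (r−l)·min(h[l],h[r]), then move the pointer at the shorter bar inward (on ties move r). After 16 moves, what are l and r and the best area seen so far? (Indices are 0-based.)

l=0 r=18: min(20,5)*18=90 best=90 *, r--
l=0 r=17: min(20,17)*17=289 best=289 *, r--
l=0 r=16: min(20,8)*16=128 best=289, r--
l=0 r=15: min(20,5)*15=75 best=289, r--
l=0 r=14: min(20,7)*14=98 best=289, r--
l=0 r=13: min(20,1)*13=13 best=289, r--
l=0 r=12: min(20,14)*12=168 best=289, r--
l=0 r=11: min(20,14)*11=154 best=289, r--
l=0 r=10: min(20,10)*10=100 best=289, r--
l=0 r=9: min(20,12)*9=108 best=289, r--
l=0 r=8: min(20,13)*8=104 best=289, r--
l=0 r=7: min(20,11)*7=77 best=289, r--
l=0 r=6: min(20,10)*6=60 best=289, r--
l=0 r=5: min(20,4)*5=20 best=289, r--
l=0 r=4: min(20,17)*4=68 best=289, r--
l=0 r=3: min(20,13)*3=39 best=289, r--

l=0, r=2, best area=289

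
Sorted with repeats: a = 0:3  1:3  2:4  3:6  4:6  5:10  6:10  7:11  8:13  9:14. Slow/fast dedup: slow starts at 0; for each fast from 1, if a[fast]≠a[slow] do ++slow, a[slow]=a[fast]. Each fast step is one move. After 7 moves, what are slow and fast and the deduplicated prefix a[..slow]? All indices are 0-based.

slow=0 fast=1: a[fast]=3=a[slow] dup, fast++
slow=0 fast=2: a[fast]=4≠a[slow]=3 write a[1]=4, slow++,fast++
slow=1 fast=3: a[fast]=6≠a[slow]=4 write a[2]=6, slow++,fast++
slow=2 fast=4: a[fast]=6=a[slow] dup, fast++
slow=2 fast=5: a[fast]=10≠a[slow]=6 write a[3]=10, slow++,fast++
slow=3 fast=6: a[fast]=10=a[slow] dup, fast++
slow=3 fast=7: a[fast]=11≠a[slow]=10 write a[4]=11, slow++,fast++

slow=4, fast=8, prefix=[3, 4, 6, 10, 11]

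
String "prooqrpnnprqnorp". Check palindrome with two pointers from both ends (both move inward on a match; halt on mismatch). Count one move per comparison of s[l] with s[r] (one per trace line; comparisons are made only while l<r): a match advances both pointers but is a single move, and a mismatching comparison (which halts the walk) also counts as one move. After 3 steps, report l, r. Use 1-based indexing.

l=4, r=13

l=1 r=16: 'p'=='p', l++,r--
l=2 r=15: 'r'=='r', l++,r--
l=3 r=14: 'o'=='o', l++,r--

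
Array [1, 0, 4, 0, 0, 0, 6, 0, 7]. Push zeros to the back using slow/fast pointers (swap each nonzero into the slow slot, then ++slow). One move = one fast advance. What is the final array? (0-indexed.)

[1, 4, 6, 7, 0, 0, 0, 0, 0]

(s=0,f=0) a[fast]=1≠0 swap→a[0]=1 → slow++,fast++
(s=1,f=1) a[fast]=0 → fast++
(s=1,f=2) a[fast]=4≠0 swap→a[1]=4 → slow++,fast++
(s=2,f=3) a[fast]=0 → fast++
(s=2,f=4) a[fast]=0 → fast++
(s=2,f=5) a[fast]=0 → fast++
(s=2,f=6) a[fast]=6≠0 swap→a[2]=6 → slow++,fast++
(s=3,f=7) a[fast]=0 → fast++
(s=3,f=8) a[fast]=7≠0 swap→a[3]=7 → slow++,fast++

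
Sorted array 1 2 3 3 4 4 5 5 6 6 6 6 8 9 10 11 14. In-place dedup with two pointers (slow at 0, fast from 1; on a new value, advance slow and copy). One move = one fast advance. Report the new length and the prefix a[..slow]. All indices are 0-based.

(s=0,f=1) a[fast]=2≠a[slow]=1 write a[1]=2 → slow++,fast++
(s=1,f=2) a[fast]=3≠a[slow]=2 write a[2]=3 → slow++,fast++
(s=2,f=3) a[fast]=3=a[slow] dup → fast++
(s=2,f=4) a[fast]=4≠a[slow]=3 write a[3]=4 → slow++,fast++
(s=3,f=5) a[fast]=4=a[slow] dup → fast++
(s=3,f=6) a[fast]=5≠a[slow]=4 write a[4]=5 → slow++,fast++
(s=4,f=7) a[fast]=5=a[slow] dup → fast++
(s=4,f=8) a[fast]=6≠a[slow]=5 write a[5]=6 → slow++,fast++
(s=5,f=9) a[fast]=6=a[slow] dup → fast++
(s=5,f=10) a[fast]=6=a[slow] dup → fast++
(s=5,f=11) a[fast]=6=a[slow] dup → fast++
(s=5,f=12) a[fast]=8≠a[slow]=6 write a[6]=8 → slow++,fast++
(s=6,f=13) a[fast]=9≠a[slow]=8 write a[7]=9 → slow++,fast++
(s=7,f=14) a[fast]=10≠a[slow]=9 write a[8]=10 → slow++,fast++
(s=8,f=15) a[fast]=11≠a[slow]=10 write a[9]=11 → slow++,fast++
(s=9,f=16) a[fast]=14≠a[slow]=11 write a[10]=14 → slow++,fast++

length 11; prefix = [1, 2, 3, 4, 5, 6, 8, 9, 10, 11, 14]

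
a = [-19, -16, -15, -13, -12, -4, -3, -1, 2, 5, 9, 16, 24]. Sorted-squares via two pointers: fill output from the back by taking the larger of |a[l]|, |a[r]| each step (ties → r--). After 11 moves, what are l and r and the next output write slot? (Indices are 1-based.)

[1,13] |-19|<=|24| out[13]=576 → r--
[1,12] |-19|>|16| out[12]=361 → l++
[2,12] |-16|<=|16| out[11]=256 → r--
[2,11] |-16|>|9| out[10]=256 → l++
[3,11] |-15|>|9| out[9]=225 → l++
[4,11] |-13|>|9| out[8]=169 → l++
[5,11] |-12|>|9| out[7]=144 → l++
[6,11] |-4|<=|9| out[6]=81 → r--
[6,10] |-4|<=|5| out[5]=25 → r--
[6,9] |-4|>|2| out[4]=16 → l++
[7,9] |-3|>|2| out[3]=9 → l++

l=8, r=9, next write slot=2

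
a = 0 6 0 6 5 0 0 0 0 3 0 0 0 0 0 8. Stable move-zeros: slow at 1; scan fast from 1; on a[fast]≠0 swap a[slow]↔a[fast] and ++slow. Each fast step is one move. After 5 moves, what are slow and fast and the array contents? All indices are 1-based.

(s=1,f=1) a[fast]=0 → fast++
(s=1,f=2) a[fast]=6≠0 swap→a[1]=6 → slow++,fast++
(s=2,f=3) a[fast]=0 → fast++
(s=2,f=4) a[fast]=6≠0 swap→a[2]=6 → slow++,fast++
(s=3,f=5) a[fast]=5≠0 swap→a[3]=5 → slow++,fast++

slow=4, fast=6, a=[6, 6, 5, 0, 0, 0, 0, 0, 0, 3, 0, 0, 0, 0, 0, 8]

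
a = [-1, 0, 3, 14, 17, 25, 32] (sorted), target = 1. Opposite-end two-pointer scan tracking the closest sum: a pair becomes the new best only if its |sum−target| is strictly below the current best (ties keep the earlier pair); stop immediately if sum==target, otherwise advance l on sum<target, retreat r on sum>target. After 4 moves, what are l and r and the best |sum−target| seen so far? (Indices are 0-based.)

l=0, r=2, best |Δ|=12

l=0 r=6: -1+32=31 d=30 *, r--
l=0 r=5: -1+25=24 d=23 *, r--
l=0 r=4: -1+17=16 d=15 *, r--
l=0 r=3: -1+14=13 d=12 *, r--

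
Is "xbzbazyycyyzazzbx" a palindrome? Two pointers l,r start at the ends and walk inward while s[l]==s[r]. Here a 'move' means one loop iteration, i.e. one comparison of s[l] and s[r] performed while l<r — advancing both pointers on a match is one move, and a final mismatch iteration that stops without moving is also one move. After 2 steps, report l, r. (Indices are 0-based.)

l=0 r=16: 'x'=='x', l++,r--
l=1 r=15: 'b'=='b', l++,r--

l=2, r=14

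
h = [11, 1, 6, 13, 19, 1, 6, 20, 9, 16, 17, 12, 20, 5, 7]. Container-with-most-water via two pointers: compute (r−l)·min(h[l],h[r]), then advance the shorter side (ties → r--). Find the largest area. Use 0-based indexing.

max area = 152

[0,14] min(11,7)*14=98 best=98 * → r--
[0,13] min(11,5)*13=65 best=98 → r--
[0,12] min(11,20)*12=132 best=132 * → l++
[1,12] min(1,20)*11=11 best=132 → l++
[2,12] min(6,20)*10=60 best=132 → l++
[3,12] min(13,20)*9=117 best=132 → l++
[4,12] min(19,20)*8=152 best=152 * → l++
[5,12] min(1,20)*7=7 best=152 → l++
[6,12] min(6,20)*6=36 best=152 → l++
[7,12] min(20,20)*5=100 best=152 → r--
[7,11] min(20,12)*4=48 best=152 → r--
[7,10] min(20,17)*3=51 best=152 → r--
[7,9] min(20,16)*2=32 best=152 → r--
[7,8] min(20,9)*1=9 best=152 → r--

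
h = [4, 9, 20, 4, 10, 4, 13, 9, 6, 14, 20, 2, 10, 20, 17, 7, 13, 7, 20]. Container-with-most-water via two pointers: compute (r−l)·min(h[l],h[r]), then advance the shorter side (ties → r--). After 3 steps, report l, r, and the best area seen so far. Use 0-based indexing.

l=2, r=17, best area=320

[0,18] min(4,20)*18=72 best=72 * → l++
[1,18] min(9,20)*17=153 best=153 * → l++
[2,18] min(20,20)*16=320 best=320 * → r--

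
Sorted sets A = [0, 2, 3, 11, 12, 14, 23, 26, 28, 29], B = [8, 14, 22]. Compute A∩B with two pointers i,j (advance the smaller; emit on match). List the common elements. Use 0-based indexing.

[i=0,j=0] 0<8 → i++
[i=1,j=0] 2<8 → i++
[i=2,j=0] 3<8 → i++
[i=3,j=0] 11>8 → j++
[i=3,j=1] 11<14 → i++
[i=4,j=1] 12<14 → i++
[i=5,j=1] 14==14 emit → i++,j++
[i=6,j=2] 23>22 → j++

intersection = [14]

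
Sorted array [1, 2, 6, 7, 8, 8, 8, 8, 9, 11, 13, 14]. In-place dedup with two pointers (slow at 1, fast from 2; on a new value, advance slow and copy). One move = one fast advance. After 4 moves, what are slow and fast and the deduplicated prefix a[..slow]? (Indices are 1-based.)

slow=1 fast=2: a[fast]=2≠a[slow]=1 write a[2]=2, slow++,fast++
slow=2 fast=3: a[fast]=6≠a[slow]=2 write a[3]=6, slow++,fast++
slow=3 fast=4: a[fast]=7≠a[slow]=6 write a[4]=7, slow++,fast++
slow=4 fast=5: a[fast]=8≠a[slow]=7 write a[5]=8, slow++,fast++

slow=5, fast=6, prefix=[1, 2, 6, 7, 8]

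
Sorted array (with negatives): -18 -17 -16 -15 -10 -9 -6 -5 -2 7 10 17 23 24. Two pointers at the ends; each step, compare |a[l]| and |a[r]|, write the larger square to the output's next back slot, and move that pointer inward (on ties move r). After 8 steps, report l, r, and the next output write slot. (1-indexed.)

l=1 r=14: |-18|<=|24| out[14]=576, r--
l=1 r=13: |-18|<=|23| out[13]=529, r--
l=1 r=12: |-18|>|17| out[12]=324, l++
l=2 r=12: |-17|<=|17| out[11]=289, r--
l=2 r=11: |-17|>|10| out[10]=289, l++
l=3 r=11: |-16|>|10| out[9]=256, l++
l=4 r=11: |-15|>|10| out[8]=225, l++
l=5 r=11: |-10|<=|10| out[7]=100, r--

l=5, r=10, next write slot=6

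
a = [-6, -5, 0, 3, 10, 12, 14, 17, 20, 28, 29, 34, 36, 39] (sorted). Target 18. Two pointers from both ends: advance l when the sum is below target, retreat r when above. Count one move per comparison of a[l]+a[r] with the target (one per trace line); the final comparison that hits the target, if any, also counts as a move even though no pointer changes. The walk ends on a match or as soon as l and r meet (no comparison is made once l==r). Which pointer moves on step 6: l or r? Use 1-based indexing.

[1,14] -6+39=33 >18 → r--
[1,13] -6+36=30 >18 → r--
[1,12] -6+34=28 >18 → r--
[1,11] -6+29=23 >18 → r--
[1,10] -6+28=22 >18 → r--
[1,9] -6+20=14 <18 → l++

l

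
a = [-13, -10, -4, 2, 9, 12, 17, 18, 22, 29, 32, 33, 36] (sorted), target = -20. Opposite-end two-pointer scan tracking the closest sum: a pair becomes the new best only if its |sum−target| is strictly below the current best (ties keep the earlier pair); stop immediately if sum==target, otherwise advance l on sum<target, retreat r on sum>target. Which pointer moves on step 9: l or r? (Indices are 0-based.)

l=0 r=12: -13+36=23 d=43 *, r--
l=0 r=11: -13+33=20 d=40 *, r--
l=0 r=10: -13+32=19 d=39 *, r--
l=0 r=9: -13+29=16 d=36 *, r--
l=0 r=8: -13+22=9 d=29 *, r--
l=0 r=7: -13+18=5 d=25 *, r--
l=0 r=6: -13+17=4 d=24 *, r--
l=0 r=5: -13+12=-1 d=19 *, r--
l=0 r=4: -13+9=-4 d=16 *, r--

r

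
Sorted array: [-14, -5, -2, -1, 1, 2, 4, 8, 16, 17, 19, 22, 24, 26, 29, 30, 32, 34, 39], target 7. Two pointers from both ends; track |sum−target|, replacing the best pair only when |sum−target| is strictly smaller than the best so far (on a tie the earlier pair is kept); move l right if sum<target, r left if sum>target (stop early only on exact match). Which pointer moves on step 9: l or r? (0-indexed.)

l=0 r=18: -14+39=25 d=18 *, r--
l=0 r=17: -14+34=20 d=13 *, r--
l=0 r=16: -14+32=18 d=11 *, r--
l=0 r=15: -14+30=16 d=9 *, r--
l=0 r=14: -14+29=15 d=8 *, r--
l=0 r=13: -14+26=12 d=5 *, r--
l=0 r=12: -14+24=10 d=3 *, r--
l=0 r=11: -14+22=8 d=1 *, r--
l=0 r=10: -14+19=5 d=2, l++

l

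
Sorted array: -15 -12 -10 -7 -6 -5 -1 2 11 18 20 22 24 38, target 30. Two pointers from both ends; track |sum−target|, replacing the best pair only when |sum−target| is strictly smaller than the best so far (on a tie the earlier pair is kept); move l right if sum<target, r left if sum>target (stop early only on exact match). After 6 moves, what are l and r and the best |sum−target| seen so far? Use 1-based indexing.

l=1 r=14: -15+38=23 d=7 *, l++
l=2 r=14: -12+38=26 d=4 *, l++
l=3 r=14: -10+38=28 d=2 *, l++
l=4 r=14: -7+38=31 d=1 *, r--
l=4 r=13: -7+24=17 d=13, l++
l=5 r=13: -6+24=18 d=12, l++

l=6, r=13, best |Δ|=1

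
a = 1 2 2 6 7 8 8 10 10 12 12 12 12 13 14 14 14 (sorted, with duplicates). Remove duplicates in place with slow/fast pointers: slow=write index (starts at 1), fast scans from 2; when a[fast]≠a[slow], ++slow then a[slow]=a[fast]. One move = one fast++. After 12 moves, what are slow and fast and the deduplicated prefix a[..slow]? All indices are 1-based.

slow=7, fast=14, prefix=[1, 2, 6, 7, 8, 10, 12]

(s=1,f=2) a[fast]=2≠a[slow]=1 write a[2]=2 → slow++,fast++
(s=2,f=3) a[fast]=2=a[slow] dup → fast++
(s=2,f=4) a[fast]=6≠a[slow]=2 write a[3]=6 → slow++,fast++
(s=3,f=5) a[fast]=7≠a[slow]=6 write a[4]=7 → slow++,fast++
(s=4,f=6) a[fast]=8≠a[slow]=7 write a[5]=8 → slow++,fast++
(s=5,f=7) a[fast]=8=a[slow] dup → fast++
(s=5,f=8) a[fast]=10≠a[slow]=8 write a[6]=10 → slow++,fast++
(s=6,f=9) a[fast]=10=a[slow] dup → fast++
(s=6,f=10) a[fast]=12≠a[slow]=10 write a[7]=12 → slow++,fast++
(s=7,f=11) a[fast]=12=a[slow] dup → fast++
(s=7,f=12) a[fast]=12=a[slow] dup → fast++
(s=7,f=13) a[fast]=12=a[slow] dup → fast++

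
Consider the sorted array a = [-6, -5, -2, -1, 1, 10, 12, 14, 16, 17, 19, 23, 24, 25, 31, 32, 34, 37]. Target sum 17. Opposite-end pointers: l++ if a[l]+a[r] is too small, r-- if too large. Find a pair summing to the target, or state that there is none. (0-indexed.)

(-6, 23)

[0,17] -6+37=31 >17 → r--
[0,16] -6+34=28 >17 → r--
[0,15] -6+32=26 >17 → r--
[0,14] -6+31=25 >17 → r--
[0,13] -6+25=19 >17 → r--
[0,12] -6+24=18 >17 → r--
[0,11] -6+23=17 → found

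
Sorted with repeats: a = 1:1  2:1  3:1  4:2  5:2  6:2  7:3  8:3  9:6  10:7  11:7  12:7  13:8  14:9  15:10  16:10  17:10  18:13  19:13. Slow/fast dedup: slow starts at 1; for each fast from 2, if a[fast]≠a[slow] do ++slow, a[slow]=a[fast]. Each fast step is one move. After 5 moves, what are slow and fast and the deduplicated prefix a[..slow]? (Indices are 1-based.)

(s=1,f=2) a[fast]=1=a[slow] dup → fast++
(s=1,f=3) a[fast]=1=a[slow] dup → fast++
(s=1,f=4) a[fast]=2≠a[slow]=1 write a[2]=2 → slow++,fast++
(s=2,f=5) a[fast]=2=a[slow] dup → fast++
(s=2,f=6) a[fast]=2=a[slow] dup → fast++

slow=2, fast=7, prefix=[1, 2]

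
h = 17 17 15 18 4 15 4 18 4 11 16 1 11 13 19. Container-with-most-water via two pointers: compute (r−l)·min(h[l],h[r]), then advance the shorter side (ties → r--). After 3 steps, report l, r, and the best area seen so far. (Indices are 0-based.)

[0,14] min(17,19)*14=238 best=238 * → l++
[1,14] min(17,19)*13=221 best=238 → l++
[2,14] min(15,19)*12=180 best=238 → l++

l=3, r=14, best area=238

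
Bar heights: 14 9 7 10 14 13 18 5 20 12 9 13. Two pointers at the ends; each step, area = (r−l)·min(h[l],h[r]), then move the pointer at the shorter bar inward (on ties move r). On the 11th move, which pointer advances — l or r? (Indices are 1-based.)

[1,12] min(14,13)*11=143 best=143 * → r--
[1,11] min(14,9)*10=90 best=143 → r--
[1,10] min(14,12)*9=108 best=143 → r--
[1,9] min(14,20)*8=112 best=143 → l++
[2,9] min(9,20)*7=63 best=143 → l++
[3,9] min(7,20)*6=42 best=143 → l++
[4,9] min(10,20)*5=50 best=143 → l++
[5,9] min(14,20)*4=56 best=143 → l++
[6,9] min(13,20)*3=39 best=143 → l++
[7,9] min(18,20)*2=36 best=143 → l++
[8,9] min(5,20)*1=5 best=143 → l++

l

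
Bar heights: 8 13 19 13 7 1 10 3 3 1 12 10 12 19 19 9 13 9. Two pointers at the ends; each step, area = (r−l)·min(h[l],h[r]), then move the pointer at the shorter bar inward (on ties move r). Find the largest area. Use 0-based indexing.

max area = 228

l=0 r=17: min(8,9)*17=136 best=136 *, l++
l=1 r=17: min(13,9)*16=144 best=144 *, r--
l=1 r=16: min(13,13)*15=195 best=195 *, r--
l=1 r=15: min(13,9)*14=126 best=195, r--
l=1 r=14: min(13,19)*13=169 best=195, l++
l=2 r=14: min(19,19)*12=228 best=228 *, r--
l=2 r=13: min(19,19)*11=209 best=228, r--
l=2 r=12: min(19,12)*10=120 best=228, r--
l=2 r=11: min(19,10)*9=90 best=228, r--
l=2 r=10: min(19,12)*8=96 best=228, r--
l=2 r=9: min(19,1)*7=7 best=228, r--
l=2 r=8: min(19,3)*6=18 best=228, r--
l=2 r=7: min(19,3)*5=15 best=228, r--
l=2 r=6: min(19,10)*4=40 best=228, r--
l=2 r=5: min(19,1)*3=3 best=228, r--
l=2 r=4: min(19,7)*2=14 best=228, r--
l=2 r=3: min(19,13)*1=13 best=228, r--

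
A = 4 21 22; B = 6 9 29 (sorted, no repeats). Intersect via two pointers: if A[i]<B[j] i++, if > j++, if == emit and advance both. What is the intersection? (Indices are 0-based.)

[i=0,j=0] 4<6 → i++
[i=1,j=0] 21>6 → j++
[i=1,j=1] 21>9 → j++
[i=1,j=2] 21<29 → i++
[i=2,j=2] 22<29 → i++

intersection = []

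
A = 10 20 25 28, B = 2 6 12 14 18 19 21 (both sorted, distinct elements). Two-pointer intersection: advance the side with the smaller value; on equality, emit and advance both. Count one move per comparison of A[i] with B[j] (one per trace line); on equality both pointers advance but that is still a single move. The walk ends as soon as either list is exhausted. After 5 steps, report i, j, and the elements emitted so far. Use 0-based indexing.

i=1, j=4, emitted=[]

[i=0,j=0] 10>2 → j++
[i=0,j=1] 10>6 → j++
[i=0,j=2] 10<12 → i++
[i=1,j=2] 20>12 → j++
[i=1,j=3] 20>14 → j++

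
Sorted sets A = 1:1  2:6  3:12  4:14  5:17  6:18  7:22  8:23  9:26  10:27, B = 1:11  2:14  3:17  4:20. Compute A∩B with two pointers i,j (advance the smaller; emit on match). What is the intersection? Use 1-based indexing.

[i=1,j=1] 1<11 → i++
[i=2,j=1] 6<11 → i++
[i=3,j=1] 12>11 → j++
[i=3,j=2] 12<14 → i++
[i=4,j=2] 14==14 emit → i++,j++
[i=5,j=3] 17==17 emit → i++,j++
[i=6,j=4] 18<20 → i++
[i=7,j=4] 22>20 → j++

intersection = [14, 17]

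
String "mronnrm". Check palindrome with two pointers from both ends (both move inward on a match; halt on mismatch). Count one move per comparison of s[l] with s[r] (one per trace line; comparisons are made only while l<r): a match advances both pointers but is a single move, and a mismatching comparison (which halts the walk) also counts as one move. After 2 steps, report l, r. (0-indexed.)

l=0 r=6: 'm'=='m', l++,r--
l=1 r=5: 'r'=='r', l++,r--

l=2, r=4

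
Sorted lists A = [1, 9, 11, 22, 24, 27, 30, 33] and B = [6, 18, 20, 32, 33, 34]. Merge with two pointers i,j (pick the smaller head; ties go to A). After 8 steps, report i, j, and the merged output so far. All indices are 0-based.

i=5, j=3, merged so far=[1, 6, 9, 11, 18, 20, 22, 24]

i=0 j=0: A[i]=1<=B[j]=6 take 1, i++
i=1 j=0: A[i]=9>B[j]=6 take 6, j++
i=1 j=1: A[i]=9<=B[j]=18 take 9, i++
i=2 j=1: A[i]=11<=B[j]=18 take 11, i++
i=3 j=1: A[i]=22>B[j]=18 take 18, j++
i=3 j=2: A[i]=22>B[j]=20 take 20, j++
i=3 j=3: A[i]=22<=B[j]=32 take 22, i++
i=4 j=3: A[i]=24<=B[j]=32 take 24, i++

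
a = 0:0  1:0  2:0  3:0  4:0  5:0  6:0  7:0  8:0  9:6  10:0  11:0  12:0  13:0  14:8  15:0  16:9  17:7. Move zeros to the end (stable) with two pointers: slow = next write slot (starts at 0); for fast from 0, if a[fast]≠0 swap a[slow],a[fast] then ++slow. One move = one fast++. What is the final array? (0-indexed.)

slow=0 fast=0: a[fast]=0, fast++
slow=0 fast=1: a[fast]=0, fast++
slow=0 fast=2: a[fast]=0, fast++
slow=0 fast=3: a[fast]=0, fast++
slow=0 fast=4: a[fast]=0, fast++
slow=0 fast=5: a[fast]=0, fast++
slow=0 fast=6: a[fast]=0, fast++
slow=0 fast=7: a[fast]=0, fast++
slow=0 fast=8: a[fast]=0, fast++
slow=0 fast=9: a[fast]=6≠0 swap→a[0]=6, slow++,fast++
slow=1 fast=10: a[fast]=0, fast++
slow=1 fast=11: a[fast]=0, fast++
slow=1 fast=12: a[fast]=0, fast++
slow=1 fast=13: a[fast]=0, fast++
slow=1 fast=14: a[fast]=8≠0 swap→a[1]=8, slow++,fast++
slow=2 fast=15: a[fast]=0, fast++
slow=2 fast=16: a[fast]=9≠0 swap→a[2]=9, slow++,fast++
slow=3 fast=17: a[fast]=7≠0 swap→a[3]=7, slow++,fast++

[6, 8, 9, 7, 0, 0, 0, 0, 0, 0, 0, 0, 0, 0, 0, 0, 0, 0]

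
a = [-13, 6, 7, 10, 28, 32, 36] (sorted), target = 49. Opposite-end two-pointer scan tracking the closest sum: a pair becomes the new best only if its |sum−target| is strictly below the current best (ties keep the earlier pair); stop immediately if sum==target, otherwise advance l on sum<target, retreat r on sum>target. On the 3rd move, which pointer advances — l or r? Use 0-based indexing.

l

[0,6] -13+36=23 d=26 * → l++
[1,6] 6+36=42 d=7 * → l++
[2,6] 7+36=43 d=6 * → l++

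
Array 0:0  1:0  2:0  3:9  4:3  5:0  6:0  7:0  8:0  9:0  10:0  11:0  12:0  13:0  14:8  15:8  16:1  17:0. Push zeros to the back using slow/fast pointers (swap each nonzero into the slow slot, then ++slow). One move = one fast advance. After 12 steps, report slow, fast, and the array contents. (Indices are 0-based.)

slow=2, fast=12, a=[9, 3, 0, 0, 0, 0, 0, 0, 0, 0, 0, 0, 0, 0, 8, 8, 1, 0]

slow=0 fast=0: a[fast]=0, fast++
slow=0 fast=1: a[fast]=0, fast++
slow=0 fast=2: a[fast]=0, fast++
slow=0 fast=3: a[fast]=9≠0 swap→a[0]=9, slow++,fast++
slow=1 fast=4: a[fast]=3≠0 swap→a[1]=3, slow++,fast++
slow=2 fast=5: a[fast]=0, fast++
slow=2 fast=6: a[fast]=0, fast++
slow=2 fast=7: a[fast]=0, fast++
slow=2 fast=8: a[fast]=0, fast++
slow=2 fast=9: a[fast]=0, fast++
slow=2 fast=10: a[fast]=0, fast++
slow=2 fast=11: a[fast]=0, fast++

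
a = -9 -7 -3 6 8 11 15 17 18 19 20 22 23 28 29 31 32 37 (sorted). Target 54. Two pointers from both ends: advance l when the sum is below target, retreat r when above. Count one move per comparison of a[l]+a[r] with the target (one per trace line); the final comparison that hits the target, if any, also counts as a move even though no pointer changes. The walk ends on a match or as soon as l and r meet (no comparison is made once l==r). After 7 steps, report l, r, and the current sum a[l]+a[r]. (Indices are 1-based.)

[1,18] -9+37=28 <54 → l++
[2,18] -7+37=30 <54 → l++
[3,18] -3+37=34 <54 → l++
[4,18] 6+37=43 <54 → l++
[5,18] 8+37=45 <54 → l++
[6,18] 11+37=48 <54 → l++
[7,18] 15+37=52 <54 → l++

l=8, r=18, sum=54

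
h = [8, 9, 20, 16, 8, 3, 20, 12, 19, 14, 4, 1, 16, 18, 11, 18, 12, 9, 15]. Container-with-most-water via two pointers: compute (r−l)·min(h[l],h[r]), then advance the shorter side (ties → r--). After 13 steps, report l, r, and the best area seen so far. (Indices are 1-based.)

[1,19] min(8,15)*18=144 best=144 * → l++
[2,19] min(9,15)*17=153 best=153 * → l++
[3,19] min(20,15)*16=240 best=240 * → r--
[3,18] min(20,9)*15=135 best=240 → r--
[3,17] min(20,12)*14=168 best=240 → r--
[3,16] min(20,18)*13=234 best=240 → r--
[3,15] min(20,11)*12=132 best=240 → r--
[3,14] min(20,18)*11=198 best=240 → r--
[3,13] min(20,16)*10=160 best=240 → r--
[3,12] min(20,1)*9=9 best=240 → r--
[3,11] min(20,4)*8=32 best=240 → r--
[3,10] min(20,14)*7=98 best=240 → r--
[3,9] min(20,19)*6=114 best=240 → r--

l=3, r=8, best area=240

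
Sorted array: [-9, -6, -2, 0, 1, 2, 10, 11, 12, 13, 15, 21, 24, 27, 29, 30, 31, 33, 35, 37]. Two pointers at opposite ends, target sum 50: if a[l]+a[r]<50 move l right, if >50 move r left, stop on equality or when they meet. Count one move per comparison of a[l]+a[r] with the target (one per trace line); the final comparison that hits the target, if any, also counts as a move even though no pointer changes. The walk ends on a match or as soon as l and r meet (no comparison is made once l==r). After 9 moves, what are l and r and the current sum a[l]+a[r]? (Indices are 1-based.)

[1,20] -9+37=28 <50 → l++
[2,20] -6+37=31 <50 → l++
[3,20] -2+37=35 <50 → l++
[4,20] 0+37=37 <50 → l++
[5,20] 1+37=38 <50 → l++
[6,20] 2+37=39 <50 → l++
[7,20] 10+37=47 <50 → l++
[8,20] 11+37=48 <50 → l++
[9,20] 12+37=49 <50 → l++

l=10, r=20, sum=50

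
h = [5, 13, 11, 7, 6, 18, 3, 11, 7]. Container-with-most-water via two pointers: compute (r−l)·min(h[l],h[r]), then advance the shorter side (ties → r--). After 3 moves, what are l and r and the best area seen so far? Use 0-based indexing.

l=0 r=8: min(5,7)*8=40 best=40 *, l++
l=1 r=8: min(13,7)*7=49 best=49 *, r--
l=1 r=7: min(13,11)*6=66 best=66 *, r--

l=1, r=6, best area=66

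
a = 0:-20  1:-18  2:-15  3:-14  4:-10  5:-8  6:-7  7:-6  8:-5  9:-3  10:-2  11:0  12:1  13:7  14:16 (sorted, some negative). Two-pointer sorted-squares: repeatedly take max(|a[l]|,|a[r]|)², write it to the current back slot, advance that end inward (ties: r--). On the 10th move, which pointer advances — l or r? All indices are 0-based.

[0,14] |-20|>|16| out[14]=400 → l++
[1,14] |-18|>|16| out[13]=324 → l++
[2,14] |-15|<=|16| out[12]=256 → r--
[2,13] |-15|>|7| out[11]=225 → l++
[3,13] |-14|>|7| out[10]=196 → l++
[4,13] |-10|>|7| out[9]=100 → l++
[5,13] |-8|>|7| out[8]=64 → l++
[6,13] |-7|<=|7| out[7]=49 → r--
[6,12] |-7|>|1| out[6]=49 → l++
[7,12] |-6|>|1| out[5]=36 → l++

l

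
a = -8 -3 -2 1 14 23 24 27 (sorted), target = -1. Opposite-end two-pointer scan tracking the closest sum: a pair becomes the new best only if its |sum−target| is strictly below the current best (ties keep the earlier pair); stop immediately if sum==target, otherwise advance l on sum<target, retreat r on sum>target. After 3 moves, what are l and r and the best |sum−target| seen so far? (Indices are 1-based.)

[1,8] -8+27=19 d=20 * → r--
[1,7] -8+24=16 d=17 * → r--
[1,6] -8+23=15 d=16 * → r--

l=1, r=5, best |Δ|=16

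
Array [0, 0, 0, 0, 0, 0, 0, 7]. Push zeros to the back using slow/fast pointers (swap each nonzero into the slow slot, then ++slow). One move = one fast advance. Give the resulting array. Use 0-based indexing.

[7, 0, 0, 0, 0, 0, 0, 0]

slow=0 fast=0: a[fast]=0, fast++
slow=0 fast=1: a[fast]=0, fast++
slow=0 fast=2: a[fast]=0, fast++
slow=0 fast=3: a[fast]=0, fast++
slow=0 fast=4: a[fast]=0, fast++
slow=0 fast=5: a[fast]=0, fast++
slow=0 fast=6: a[fast]=0, fast++
slow=0 fast=7: a[fast]=7≠0 swap→a[0]=7, slow++,fast++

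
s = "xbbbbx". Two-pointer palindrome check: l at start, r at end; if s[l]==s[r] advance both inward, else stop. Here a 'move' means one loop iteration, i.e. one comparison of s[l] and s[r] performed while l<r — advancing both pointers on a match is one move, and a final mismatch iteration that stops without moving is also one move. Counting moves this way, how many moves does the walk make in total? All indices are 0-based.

l=0 r=5: 'x'=='x', l++,r--
l=1 r=4: 'b'=='b', l++,r--
l=2 r=3: 'b'=='b', l++,r--

3 moves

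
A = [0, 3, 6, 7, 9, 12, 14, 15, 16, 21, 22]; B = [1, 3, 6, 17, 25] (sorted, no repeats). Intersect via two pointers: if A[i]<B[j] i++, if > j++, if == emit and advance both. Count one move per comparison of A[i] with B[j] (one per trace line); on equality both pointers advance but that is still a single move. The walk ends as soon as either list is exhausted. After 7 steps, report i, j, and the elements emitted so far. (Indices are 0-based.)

i=6, j=3, emitted=[3, 6]

[i=0,j=0] 0<1 → i++
[i=1,j=0] 3>1 → j++
[i=1,j=1] 3==3 emit → i++,j++
[i=2,j=2] 6==6 emit → i++,j++
[i=3,j=3] 7<17 → i++
[i=4,j=3] 9<17 → i++
[i=5,j=3] 12<17 → i++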